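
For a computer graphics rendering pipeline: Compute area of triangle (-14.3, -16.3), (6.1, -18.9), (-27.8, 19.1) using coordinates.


Area = |x_A(y_B-y_C) + x_B(y_C-y_A) + x_C(y_A-y_B)|/2
= |543.4 + 215.94 + (-72.28)|/2
= 687.06/2 = 343.53

343.53


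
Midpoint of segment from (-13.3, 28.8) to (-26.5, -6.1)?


M = (((-13.3)+(-26.5))/2, (28.8+(-6.1))/2)
= (-19.9, 11.35)

(-19.9, 11.35)


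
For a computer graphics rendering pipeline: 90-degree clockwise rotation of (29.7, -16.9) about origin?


90° CW: (x,y) -> (y, -x)
(29.7,-16.9) -> (-16.9, -29.7)

(-16.9, -29.7)


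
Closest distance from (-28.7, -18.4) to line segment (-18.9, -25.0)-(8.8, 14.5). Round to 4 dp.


Project P onto AB: t = 0 (clamped to [0,1])
Closest point on segment: (-18.9, -25)
Distance: 11.8152

11.8152


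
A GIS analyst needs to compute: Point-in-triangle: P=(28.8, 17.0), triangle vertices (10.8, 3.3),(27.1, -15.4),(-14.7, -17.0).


Cross products: AB x AP = 559.91, BC x BP = -1351.6, CA x CP = -16.05
All same sign? no

No, outside


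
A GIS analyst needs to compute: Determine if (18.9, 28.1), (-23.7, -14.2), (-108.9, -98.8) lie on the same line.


Cross product: ((-23.7)-18.9)*((-98.8)-28.1) - ((-14.2)-28.1)*((-108.9)-18.9)
= 0

Yes, collinear


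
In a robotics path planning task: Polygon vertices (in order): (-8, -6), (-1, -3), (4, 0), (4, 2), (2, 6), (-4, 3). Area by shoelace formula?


Shoelace sum: ((-8)*(-3) - (-1)*(-6)) + ((-1)*0 - 4*(-3)) + (4*2 - 4*0) + (4*6 - 2*2) + (2*3 - (-4)*6) + ((-4)*(-6) - (-8)*3)
= 136
Area = |136|/2 = 68

68


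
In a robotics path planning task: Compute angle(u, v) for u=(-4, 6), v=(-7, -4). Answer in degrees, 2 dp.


u.v = 4, |u| = sqrt(52) = 7.2111, |v| = sqrt(65) = 8.0623
cos(theta) = u.v/(|u||v|) = 4/sqrt(3380) = 0.068802
theta = acos(0.068802) = 86.05 degrees

86.05 degrees


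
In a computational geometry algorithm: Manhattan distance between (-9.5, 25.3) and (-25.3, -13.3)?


|(-9.5)-(-25.3)| + |25.3-(-13.3)| = 15.8 + 38.6 = 54.4

54.4


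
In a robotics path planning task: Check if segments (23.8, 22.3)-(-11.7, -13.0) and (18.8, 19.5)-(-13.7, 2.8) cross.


Cross products: d1=-7.5, d2=546.9, d3=-77.1, d4=-631.5
d1*d2 < 0 and d3*d4 < 0? no

No, they don't intersect


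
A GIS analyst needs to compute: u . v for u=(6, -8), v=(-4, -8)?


u . v = u_x*v_x + u_y*v_y = 6*(-4) + (-8)*(-8)
= (-24) + 64 = 40

40


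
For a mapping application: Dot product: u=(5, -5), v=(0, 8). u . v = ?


u . v = u_x*v_x + u_y*v_y = 5*0 + (-5)*8
= 0 + (-40) = -40

-40


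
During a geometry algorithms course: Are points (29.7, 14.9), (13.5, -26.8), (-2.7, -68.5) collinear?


Cross product: (13.5-29.7)*((-68.5)-14.9) - ((-26.8)-14.9)*((-2.7)-29.7)
= 0

Yes, collinear


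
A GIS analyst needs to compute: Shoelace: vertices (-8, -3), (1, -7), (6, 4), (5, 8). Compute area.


Shoelace sum: ((-8)*(-7) - 1*(-3)) + (1*4 - 6*(-7)) + (6*8 - 5*4) + (5*(-3) - (-8)*8)
= 182
Area = |182|/2 = 91

91


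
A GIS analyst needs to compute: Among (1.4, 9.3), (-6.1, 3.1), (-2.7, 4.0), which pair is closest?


d(P0,P1) = 9.7309, d(P0,P2) = 6.7007, d(P1,P2) = 3.5171
Closest: P1 and P2

Closest pair: (-6.1, 3.1) and (-2.7, 4.0), distance = 3.5171


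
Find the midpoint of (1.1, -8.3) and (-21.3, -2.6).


M = ((1.1+(-21.3))/2, ((-8.3)+(-2.6))/2)
= (-10.1, -5.45)

(-10.1, -5.45)


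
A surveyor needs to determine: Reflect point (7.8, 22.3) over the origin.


Reflection over origin: (x,y) -> (-x,-y)
(7.8, 22.3) -> (-7.8, -22.3)

(-7.8, -22.3)


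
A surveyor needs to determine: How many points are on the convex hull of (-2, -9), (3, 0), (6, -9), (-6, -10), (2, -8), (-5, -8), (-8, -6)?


Convex hull vertices (CCW): (-8, -6), (-6, -10), (6, -9), (3, 0)
Count = 4

4


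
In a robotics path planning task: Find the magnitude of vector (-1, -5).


|u| = sqrt((-1)^2 + (-5)^2) = sqrt(26) = 5.099

5.099


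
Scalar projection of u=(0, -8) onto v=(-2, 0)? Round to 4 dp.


u.v = 0, |v| = sqrt(4) = 2
Scalar projection = u.v / |v| = 0 / sqrt(4) = 0

0


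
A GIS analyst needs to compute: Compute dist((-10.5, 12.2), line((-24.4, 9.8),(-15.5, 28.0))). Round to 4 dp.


|cross product| = 231.62
|line direction| = sqrt(410.45) = 20.2596
Distance = 231.62/sqrt(410.45) = 11.4326

11.4326


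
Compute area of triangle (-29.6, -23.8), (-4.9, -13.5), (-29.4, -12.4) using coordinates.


Area = |x_A(y_B-y_C) + x_B(y_C-y_A) + x_C(y_A-y_B)|/2
= |32.56 + (-55.86) + 302.82|/2
= 279.52/2 = 139.76

139.76


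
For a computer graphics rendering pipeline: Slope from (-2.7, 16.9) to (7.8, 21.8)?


slope = (y2-y1)/(x2-x1) = (21.8-16.9)/(7.8-(-2.7)) = 4.9/10.5 = 0.4667

0.4667


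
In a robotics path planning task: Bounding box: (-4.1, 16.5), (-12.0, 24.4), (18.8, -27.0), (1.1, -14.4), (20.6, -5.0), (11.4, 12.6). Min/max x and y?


x range: [-12, 20.6]
y range: [-27, 24.4]
Bounding box: (-12,-27) to (20.6,24.4)

(-12,-27) to (20.6,24.4)


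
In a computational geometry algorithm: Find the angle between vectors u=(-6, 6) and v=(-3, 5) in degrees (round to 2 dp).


u.v = 48, |u| = sqrt(72) = 8.4853, |v| = sqrt(34) = 5.831
cos(theta) = u.v/(|u||v|) = 48/sqrt(2448) = 0.970143
theta = acos(0.970143) = 14.04 degrees

14.04 degrees


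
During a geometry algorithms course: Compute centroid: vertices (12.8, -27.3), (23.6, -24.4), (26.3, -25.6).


Centroid = ((x_A+x_B+x_C)/3, (y_A+y_B+y_C)/3)
= ((12.8+23.6+26.3)/3, ((-27.3)+(-24.4)+(-25.6))/3)
= (20.9, -25.7667)

(20.9, -25.7667)


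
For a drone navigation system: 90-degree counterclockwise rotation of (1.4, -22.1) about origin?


90° CCW: (x,y) -> (-y, x)
(1.4,-22.1) -> (22.1, 1.4)

(22.1, 1.4)


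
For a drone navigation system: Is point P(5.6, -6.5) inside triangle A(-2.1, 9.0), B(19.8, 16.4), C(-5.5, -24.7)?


Cross products: AB x AP = -396.43, BC x BP = -4.25, CA x CP = -312.19
All same sign? yes

Yes, inside


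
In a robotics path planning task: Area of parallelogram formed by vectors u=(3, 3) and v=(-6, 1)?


|u x v| = |3*1 - 3*(-6)|
= |3 - (-18)| = 21

21


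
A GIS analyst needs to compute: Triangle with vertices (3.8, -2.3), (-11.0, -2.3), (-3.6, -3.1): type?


Side lengths squared: AB^2=219.04, BC^2=55.4, CA^2=55.4
Sorted: [55.4, 55.4, 219.04]
By sides: Isosceles, By angles: Obtuse

Isosceles, Obtuse


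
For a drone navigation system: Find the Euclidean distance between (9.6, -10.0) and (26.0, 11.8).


dx=16.4, dy=21.8
d^2 = 16.4^2 + 21.8^2 = 744.2
d = sqrt(744.2) = 27.28

27.28


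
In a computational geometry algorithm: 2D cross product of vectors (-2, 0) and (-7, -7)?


u x v = u_x*v_y - u_y*v_x = (-2)*(-7) - 0*(-7)
= 14 - 0 = 14

14


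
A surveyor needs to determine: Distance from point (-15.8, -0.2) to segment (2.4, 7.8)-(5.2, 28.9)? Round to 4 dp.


Project P onto AB: t = 0 (clamped to [0,1])
Closest point on segment: (2.4, 7.8)
Distance: 19.8806

19.8806


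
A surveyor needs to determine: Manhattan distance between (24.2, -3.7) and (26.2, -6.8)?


|24.2-26.2| + |(-3.7)-(-6.8)| = 2 + 3.1 = 5.1

5.1


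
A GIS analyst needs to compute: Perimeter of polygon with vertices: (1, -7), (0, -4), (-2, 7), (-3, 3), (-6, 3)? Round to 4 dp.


Sides: (1, -7)->(0, -4): sqrt(10) = 3.162278, (0, -4)->(-2, 7): sqrt(125) = 11.18034, (-2, 7)->(-3, 3): sqrt(17) = 4.123106, (-3, 3)->(-6, 3): sqrt(9) = 3, (-6, 3)->(1, -7): sqrt(149) = 12.206556
Sum = 33.67228
Perimeter = 33.6723

33.6723


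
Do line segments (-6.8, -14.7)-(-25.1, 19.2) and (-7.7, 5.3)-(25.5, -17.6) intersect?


Cross products: d1=-643.39, d2=63.02, d3=-335.49, d4=-1041.9
d1*d2 < 0 and d3*d4 < 0? no

No, they don't intersect


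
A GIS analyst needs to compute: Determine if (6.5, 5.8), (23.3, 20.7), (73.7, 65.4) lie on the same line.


Cross product: (23.3-6.5)*(65.4-5.8) - (20.7-5.8)*(73.7-6.5)
= 0

Yes, collinear


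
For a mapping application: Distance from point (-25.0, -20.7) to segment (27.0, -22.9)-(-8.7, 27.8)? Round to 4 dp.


Project P onto AB: t = 0.5118 (clamped to [0,1])
Closest point on segment: (8.728, 3.0493)
Distance: 41.2505

41.2505


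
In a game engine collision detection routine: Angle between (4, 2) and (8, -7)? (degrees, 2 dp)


u.v = 18, |u| = sqrt(20) = 4.4721, |v| = sqrt(113) = 10.6301
cos(theta) = u.v/(|u||v|) = 18/sqrt(2260) = 0.378633
theta = acos(0.378633) = 67.75 degrees

67.75 degrees


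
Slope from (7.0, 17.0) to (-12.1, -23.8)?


slope = (y2-y1)/(x2-x1) = ((-23.8)-17)/((-12.1)-7) = (-40.8)/(-19.1) = 2.1361

2.1361


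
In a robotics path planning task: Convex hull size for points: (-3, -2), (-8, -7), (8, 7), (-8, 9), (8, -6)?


Convex hull vertices (CCW): (-8, -7), (8, -6), (8, 7), (-8, 9)
Count = 4

4


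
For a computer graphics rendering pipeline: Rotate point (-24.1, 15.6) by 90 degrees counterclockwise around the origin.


90° CCW: (x,y) -> (-y, x)
(-24.1,15.6) -> (-15.6, -24.1)

(-15.6, -24.1)


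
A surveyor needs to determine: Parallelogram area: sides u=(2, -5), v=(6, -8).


|u x v| = |2*(-8) - (-5)*6|
= |(-16) - (-30)| = 14

14


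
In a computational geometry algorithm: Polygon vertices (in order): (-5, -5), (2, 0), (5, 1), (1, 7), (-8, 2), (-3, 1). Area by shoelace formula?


Shoelace sum: ((-5)*0 - 2*(-5)) + (2*1 - 5*0) + (5*7 - 1*1) + (1*2 - (-8)*7) + ((-8)*1 - (-3)*2) + ((-3)*(-5) - (-5)*1)
= 122
Area = |122|/2 = 61

61


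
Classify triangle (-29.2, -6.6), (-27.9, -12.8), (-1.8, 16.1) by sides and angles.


Side lengths squared: AB^2=40.13, BC^2=1516.42, CA^2=1266.05
Sorted: [40.13, 1266.05, 1516.42]
By sides: Scalene, By angles: Obtuse

Scalene, Obtuse


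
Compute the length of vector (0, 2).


|u| = sqrt(0^2 + 2^2) = sqrt(4) = 2

2


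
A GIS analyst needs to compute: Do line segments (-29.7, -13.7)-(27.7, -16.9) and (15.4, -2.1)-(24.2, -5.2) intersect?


Cross products: d1=-241.89, d2=-92.11, d3=810.16, d4=660.38
d1*d2 < 0 and d3*d4 < 0? no

No, they don't intersect


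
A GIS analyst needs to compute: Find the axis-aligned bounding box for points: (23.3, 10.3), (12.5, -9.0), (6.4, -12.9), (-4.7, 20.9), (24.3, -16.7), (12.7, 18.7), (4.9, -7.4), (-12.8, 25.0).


x range: [-12.8, 24.3]
y range: [-16.7, 25]
Bounding box: (-12.8,-16.7) to (24.3,25)

(-12.8,-16.7) to (24.3,25)


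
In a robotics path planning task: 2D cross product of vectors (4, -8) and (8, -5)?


u x v = u_x*v_y - u_y*v_x = 4*(-5) - (-8)*8
= (-20) - (-64) = 44

44


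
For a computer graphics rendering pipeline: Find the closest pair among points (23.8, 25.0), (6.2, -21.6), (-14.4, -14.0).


d(P0,P1) = 49.8128, d(P0,P2) = 54.5916, d(P1,P2) = 21.9572
Closest: P1 and P2

Closest pair: (6.2, -21.6) and (-14.4, -14.0), distance = 21.9572


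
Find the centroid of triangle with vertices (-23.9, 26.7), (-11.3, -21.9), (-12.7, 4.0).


Centroid = ((x_A+x_B+x_C)/3, (y_A+y_B+y_C)/3)
= (((-23.9)+(-11.3)+(-12.7))/3, (26.7+(-21.9)+4)/3)
= (-15.9667, 2.9333)

(-15.9667, 2.9333)


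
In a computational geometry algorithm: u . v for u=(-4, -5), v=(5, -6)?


u . v = u_x*v_x + u_y*v_y = (-4)*5 + (-5)*(-6)
= (-20) + 30 = 10

10


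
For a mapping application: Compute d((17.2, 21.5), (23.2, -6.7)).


dx=6, dy=-28.2
d^2 = 6^2 + (-28.2)^2 = 831.24
d = sqrt(831.24) = 28.8312

28.8312


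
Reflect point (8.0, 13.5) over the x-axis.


Reflection over x-axis: (x,y) -> (x,-y)
(8, 13.5) -> (8, -13.5)

(8, -13.5)


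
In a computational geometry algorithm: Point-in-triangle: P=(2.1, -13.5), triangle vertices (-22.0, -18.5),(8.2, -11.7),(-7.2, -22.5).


Cross products: AB x AP = -12.88, BC x BP = -38.16, CA x CP = -170.4
All same sign? yes

Yes, inside


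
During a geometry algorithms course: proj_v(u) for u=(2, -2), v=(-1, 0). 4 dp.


u.v = -2, |v| = sqrt(1) = 1
Scalar projection = u.v / |v| = -2 / sqrt(1) = -2

-2


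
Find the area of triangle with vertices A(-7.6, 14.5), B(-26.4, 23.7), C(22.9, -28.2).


Area = |x_A(y_B-y_C) + x_B(y_C-y_A) + x_C(y_A-y_B)|/2
= |(-394.44) + 1127.28 + (-210.68)|/2
= 522.16/2 = 261.08

261.08


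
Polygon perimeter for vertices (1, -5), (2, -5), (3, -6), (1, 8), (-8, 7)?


Sides: (1, -5)->(2, -5): sqrt(1) = 1, (2, -5)->(3, -6): sqrt(2) = 1.414214, (3, -6)->(1, 8): sqrt(200) = 14.142136, (1, 8)->(-8, 7): sqrt(82) = 9.055385, (-8, 7)->(1, -5): sqrt(225) = 15
Sum = 40.611735
Perimeter = 40.6117

40.6117


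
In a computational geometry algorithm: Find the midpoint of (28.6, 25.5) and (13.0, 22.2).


M = ((28.6+13)/2, (25.5+22.2)/2)
= (20.8, 23.85)

(20.8, 23.85)


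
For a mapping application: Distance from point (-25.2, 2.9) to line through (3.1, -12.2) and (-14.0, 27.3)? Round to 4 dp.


|cross product| = 859.64
|line direction| = sqrt(1852.66) = 43.0425
Distance = 859.64/sqrt(1852.66) = 19.9719

19.9719


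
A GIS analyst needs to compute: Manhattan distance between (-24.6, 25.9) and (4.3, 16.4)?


|(-24.6)-4.3| + |25.9-16.4| = 28.9 + 9.5 = 38.4

38.4


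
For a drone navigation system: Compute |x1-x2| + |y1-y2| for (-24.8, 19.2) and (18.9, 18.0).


|(-24.8)-18.9| + |19.2-18| = 43.7 + 1.2 = 44.9

44.9


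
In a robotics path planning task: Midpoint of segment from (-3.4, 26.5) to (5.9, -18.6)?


M = (((-3.4)+5.9)/2, (26.5+(-18.6))/2)
= (1.25, 3.95)

(1.25, 3.95)


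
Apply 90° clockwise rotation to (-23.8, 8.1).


90° CW: (x,y) -> (y, -x)
(-23.8,8.1) -> (8.1, 23.8)

(8.1, 23.8)


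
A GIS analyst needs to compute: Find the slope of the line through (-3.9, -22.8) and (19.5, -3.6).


slope = (y2-y1)/(x2-x1) = ((-3.6)-(-22.8))/(19.5-(-3.9)) = 19.2/23.4 = 0.8205

0.8205


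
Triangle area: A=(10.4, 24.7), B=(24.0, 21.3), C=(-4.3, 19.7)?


Area = |x_A(y_B-y_C) + x_B(y_C-y_A) + x_C(y_A-y_B)|/2
= |16.64 + (-120) + (-14.62)|/2
= 117.98/2 = 58.99

58.99


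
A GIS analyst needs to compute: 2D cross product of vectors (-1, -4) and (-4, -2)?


u x v = u_x*v_y - u_y*v_x = (-1)*(-2) - (-4)*(-4)
= 2 - 16 = -14

-14


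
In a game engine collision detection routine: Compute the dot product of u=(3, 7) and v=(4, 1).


u . v = u_x*v_x + u_y*v_y = 3*4 + 7*1
= 12 + 7 = 19

19


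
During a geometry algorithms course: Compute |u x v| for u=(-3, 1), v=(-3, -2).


|u x v| = |(-3)*(-2) - 1*(-3)|
= |6 - (-3)| = 9

9


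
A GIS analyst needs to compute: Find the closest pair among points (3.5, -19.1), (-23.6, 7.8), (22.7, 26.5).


d(P0,P1) = 38.184, d(P0,P2) = 49.4773, d(P1,P2) = 49.9338
Closest: P0 and P1

Closest pair: (3.5, -19.1) and (-23.6, 7.8), distance = 38.184


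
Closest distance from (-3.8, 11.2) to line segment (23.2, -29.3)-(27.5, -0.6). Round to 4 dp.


Project P onto AB: t = 1 (clamped to [0,1])
Closest point on segment: (27.5, -0.6)
Distance: 33.4504

33.4504


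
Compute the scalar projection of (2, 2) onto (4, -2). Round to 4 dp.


u.v = 4, |v| = sqrt(20) = 4.4721
Scalar projection = u.v / |v| = 4 / sqrt(20) = 0.8944

0.8944


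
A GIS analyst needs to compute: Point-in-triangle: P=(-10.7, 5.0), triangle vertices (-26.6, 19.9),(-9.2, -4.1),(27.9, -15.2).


Cross products: AB x AP = 122.34, BC x BP = 320.96, CA x CP = 253.96
All same sign? yes

Yes, inside


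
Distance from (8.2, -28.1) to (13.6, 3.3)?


dx=5.4, dy=31.4
d^2 = 5.4^2 + 31.4^2 = 1015.12
d = sqrt(1015.12) = 31.8609

31.8609


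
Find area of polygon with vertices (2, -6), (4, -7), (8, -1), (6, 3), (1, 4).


Shoelace sum: (2*(-7) - 4*(-6)) + (4*(-1) - 8*(-7)) + (8*3 - 6*(-1)) + (6*4 - 1*3) + (1*(-6) - 2*4)
= 99
Area = |99|/2 = 49.5

49.5


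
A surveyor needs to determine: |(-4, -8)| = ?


|u| = sqrt((-4)^2 + (-8)^2) = sqrt(80) = 8.9443

8.9443


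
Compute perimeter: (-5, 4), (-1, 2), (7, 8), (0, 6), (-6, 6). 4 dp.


Sides: (-5, 4)->(-1, 2): sqrt(20) = 4.472136, (-1, 2)->(7, 8): sqrt(100) = 10, (7, 8)->(0, 6): sqrt(53) = 7.28011, (0, 6)->(-6, 6): sqrt(36) = 6, (-6, 6)->(-5, 4): sqrt(5) = 2.236068
Sum = 29.988314
Perimeter = 29.9883

29.9883


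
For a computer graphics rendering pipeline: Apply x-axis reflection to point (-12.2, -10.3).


Reflection over x-axis: (x,y) -> (x,-y)
(-12.2, -10.3) -> (-12.2, 10.3)

(-12.2, 10.3)


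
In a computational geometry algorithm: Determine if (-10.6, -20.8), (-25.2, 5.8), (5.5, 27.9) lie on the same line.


Cross product: ((-25.2)-(-10.6))*(27.9-(-20.8)) - (5.8-(-20.8))*(5.5-(-10.6))
= -1139.28

No, not collinear


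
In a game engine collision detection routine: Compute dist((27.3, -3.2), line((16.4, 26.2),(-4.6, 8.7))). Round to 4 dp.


|cross product| = 808.15
|line direction| = sqrt(747.25) = 27.3359
Distance = 808.15/sqrt(747.25) = 29.5637

29.5637


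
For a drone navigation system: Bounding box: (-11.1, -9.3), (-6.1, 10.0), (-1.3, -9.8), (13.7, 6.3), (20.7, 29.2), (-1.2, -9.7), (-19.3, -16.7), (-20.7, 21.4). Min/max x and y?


x range: [-20.7, 20.7]
y range: [-16.7, 29.2]
Bounding box: (-20.7,-16.7) to (20.7,29.2)

(-20.7,-16.7) to (20.7,29.2)


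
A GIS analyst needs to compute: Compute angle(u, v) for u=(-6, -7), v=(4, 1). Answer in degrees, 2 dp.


u.v = -31, |u| = sqrt(85) = 9.2195, |v| = sqrt(17) = 4.1231
cos(theta) = u.v/(|u||v|) = -31/sqrt(1445) = -0.815507
theta = acos(-0.815507) = 144.64 degrees

144.64 degrees


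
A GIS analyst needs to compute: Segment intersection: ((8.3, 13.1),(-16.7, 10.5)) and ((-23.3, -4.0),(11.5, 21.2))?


Cross products: d1=-201.24, d2=338.28, d3=345.34, d4=-194.18
d1*d2 < 0 and d3*d4 < 0? yes

Yes, they intersect


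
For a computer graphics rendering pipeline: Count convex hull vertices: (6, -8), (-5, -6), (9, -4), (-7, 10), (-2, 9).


Convex hull vertices (CCW): (-7, 10), (-5, -6), (6, -8), (9, -4), (-2, 9)
Count = 5

5


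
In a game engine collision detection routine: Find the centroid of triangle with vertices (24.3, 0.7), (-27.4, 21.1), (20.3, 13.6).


Centroid = ((x_A+x_B+x_C)/3, (y_A+y_B+y_C)/3)
= ((24.3+(-27.4)+20.3)/3, (0.7+21.1+13.6)/3)
= (5.7333, 11.8)

(5.7333, 11.8)


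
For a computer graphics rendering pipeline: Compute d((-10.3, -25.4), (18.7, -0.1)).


dx=29, dy=25.3
d^2 = 29^2 + 25.3^2 = 1481.09
d = sqrt(1481.09) = 38.4849

38.4849


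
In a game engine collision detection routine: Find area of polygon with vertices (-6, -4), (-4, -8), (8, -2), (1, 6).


Shoelace sum: ((-6)*(-8) - (-4)*(-4)) + ((-4)*(-2) - 8*(-8)) + (8*6 - 1*(-2)) + (1*(-4) - (-6)*6)
= 186
Area = |186|/2 = 93

93


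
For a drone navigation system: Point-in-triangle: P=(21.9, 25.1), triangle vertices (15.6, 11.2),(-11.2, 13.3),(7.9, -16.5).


Cross products: AB x AP = -385.75, BC x BP = 1211.76, CA x CP = -67.48
All same sign? no

No, outside


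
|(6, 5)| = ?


|u| = sqrt(6^2 + 5^2) = sqrt(61) = 7.8102

7.8102


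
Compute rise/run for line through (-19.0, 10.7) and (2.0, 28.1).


slope = (y2-y1)/(x2-x1) = (28.1-10.7)/(2-(-19)) = 17.4/21 = 0.8286

0.8286


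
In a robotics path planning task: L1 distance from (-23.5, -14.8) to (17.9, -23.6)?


|(-23.5)-17.9| + |(-14.8)-(-23.6)| = 41.4 + 8.8 = 50.2

50.2


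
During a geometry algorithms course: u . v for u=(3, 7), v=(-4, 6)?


u . v = u_x*v_x + u_y*v_y = 3*(-4) + 7*6
= (-12) + 42 = 30

30


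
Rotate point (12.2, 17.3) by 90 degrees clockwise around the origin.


90° CW: (x,y) -> (y, -x)
(12.2,17.3) -> (17.3, -12.2)

(17.3, -12.2)


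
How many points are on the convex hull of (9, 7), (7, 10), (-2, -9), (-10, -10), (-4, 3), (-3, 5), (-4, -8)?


Convex hull vertices (CCW): (-10, -10), (-2, -9), (9, 7), (7, 10), (-3, 5), (-4, 3)
Count = 6

6


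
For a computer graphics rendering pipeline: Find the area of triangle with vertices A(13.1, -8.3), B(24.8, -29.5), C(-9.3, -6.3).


Area = |x_A(y_B-y_C) + x_B(y_C-y_A) + x_C(y_A-y_B)|/2
= |(-303.92) + 49.6 + (-197.16)|/2
= 451.48/2 = 225.74

225.74


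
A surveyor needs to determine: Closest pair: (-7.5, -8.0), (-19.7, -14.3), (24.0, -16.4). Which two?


d(P0,P1) = 13.7306, d(P0,P2) = 32.6008, d(P1,P2) = 43.7504
Closest: P0 and P1

Closest pair: (-7.5, -8.0) and (-19.7, -14.3), distance = 13.7306


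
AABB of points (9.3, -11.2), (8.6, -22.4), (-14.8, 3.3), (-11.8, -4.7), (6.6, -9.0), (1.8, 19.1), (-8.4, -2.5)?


x range: [-14.8, 9.3]
y range: [-22.4, 19.1]
Bounding box: (-14.8,-22.4) to (9.3,19.1)

(-14.8,-22.4) to (9.3,19.1)


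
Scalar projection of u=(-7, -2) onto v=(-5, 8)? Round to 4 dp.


u.v = 19, |v| = sqrt(89) = 9.434
Scalar projection = u.v / |v| = 19 / sqrt(89) = 2.014

2.014


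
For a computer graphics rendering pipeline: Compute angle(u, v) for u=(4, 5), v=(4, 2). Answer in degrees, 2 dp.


u.v = 26, |u| = sqrt(41) = 6.4031, |v| = sqrt(20) = 4.4721
cos(theta) = u.v/(|u||v|) = 26/sqrt(820) = 0.907959
theta = acos(0.907959) = 24.78 degrees

24.78 degrees


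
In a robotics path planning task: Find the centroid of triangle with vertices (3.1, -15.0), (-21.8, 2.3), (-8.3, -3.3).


Centroid = ((x_A+x_B+x_C)/3, (y_A+y_B+y_C)/3)
= ((3.1+(-21.8)+(-8.3))/3, ((-15)+2.3+(-3.3))/3)
= (-9, -5.3333)

(-9, -5.3333)


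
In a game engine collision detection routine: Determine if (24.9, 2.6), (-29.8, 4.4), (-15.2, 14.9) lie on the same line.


Cross product: ((-29.8)-24.9)*(14.9-2.6) - (4.4-2.6)*((-15.2)-24.9)
= -600.63

No, not collinear


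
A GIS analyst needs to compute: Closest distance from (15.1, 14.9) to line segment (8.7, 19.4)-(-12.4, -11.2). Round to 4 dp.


Project P onto AB: t = 0.0019 (clamped to [0,1])
Closest point on segment: (8.6594, 19.3411)
Distance: 7.8234

7.8234


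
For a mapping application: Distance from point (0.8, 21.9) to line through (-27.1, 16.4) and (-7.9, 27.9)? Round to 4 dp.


|cross product| = 215.25
|line direction| = sqrt(500.89) = 22.3806
Distance = 215.25/sqrt(500.89) = 9.6177

9.6177


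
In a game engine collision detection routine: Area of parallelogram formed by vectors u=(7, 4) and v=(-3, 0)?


|u x v| = |7*0 - 4*(-3)|
= |0 - (-12)| = 12

12


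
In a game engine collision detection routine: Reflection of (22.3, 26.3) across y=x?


Reflection over y=x: (x,y) -> (y,x)
(22.3, 26.3) -> (26.3, 22.3)

(26.3, 22.3)


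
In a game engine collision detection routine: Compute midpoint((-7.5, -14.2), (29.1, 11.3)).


M = (((-7.5)+29.1)/2, ((-14.2)+11.3)/2)
= (10.8, -1.45)

(10.8, -1.45)


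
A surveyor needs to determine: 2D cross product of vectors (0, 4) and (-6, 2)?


u x v = u_x*v_y - u_y*v_x = 0*2 - 4*(-6)
= 0 - (-24) = 24

24


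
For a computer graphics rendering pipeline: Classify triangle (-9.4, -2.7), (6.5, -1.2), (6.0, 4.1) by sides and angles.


Side lengths squared: AB^2=255.06, BC^2=28.34, CA^2=283.4
Sorted: [28.34, 255.06, 283.4]
By sides: Scalene, By angles: Right

Scalene, Right


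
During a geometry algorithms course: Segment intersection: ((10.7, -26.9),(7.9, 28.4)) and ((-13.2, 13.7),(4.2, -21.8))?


Cross products: d1=142.01, d2=1004.83, d3=1207.99, d4=345.17
d1*d2 < 0 and d3*d4 < 0? no

No, they don't intersect


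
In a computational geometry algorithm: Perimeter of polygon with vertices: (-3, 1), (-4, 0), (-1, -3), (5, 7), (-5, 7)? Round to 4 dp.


Sides: (-3, 1)->(-4, 0): sqrt(2) = 1.414214, (-4, 0)->(-1, -3): sqrt(18) = 4.242641, (-1, -3)->(5, 7): sqrt(136) = 11.661904, (5, 7)->(-5, 7): sqrt(100) = 10, (-5, 7)->(-3, 1): sqrt(40) = 6.324555
Sum = 33.643314
Perimeter = 33.6433

33.6433


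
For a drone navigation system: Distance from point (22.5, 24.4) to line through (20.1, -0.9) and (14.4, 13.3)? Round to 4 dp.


|cross product| = 178.29
|line direction| = sqrt(234.13) = 15.3013
Distance = 178.29/sqrt(234.13) = 11.6519

11.6519


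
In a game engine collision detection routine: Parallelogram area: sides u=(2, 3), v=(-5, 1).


|u x v| = |2*1 - 3*(-5)|
= |2 - (-15)| = 17

17


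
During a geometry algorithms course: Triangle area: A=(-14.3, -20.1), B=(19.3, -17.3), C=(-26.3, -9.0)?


Area = |x_A(y_B-y_C) + x_B(y_C-y_A) + x_C(y_A-y_B)|/2
= |118.69 + 214.23 + 73.64|/2
= 406.56/2 = 203.28

203.28


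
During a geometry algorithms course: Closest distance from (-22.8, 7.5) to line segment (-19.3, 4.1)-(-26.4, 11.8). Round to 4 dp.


Project P onto AB: t = 0.4652 (clamped to [0,1])
Closest point on segment: (-22.6028, 7.6819)
Distance: 0.2683

0.2683


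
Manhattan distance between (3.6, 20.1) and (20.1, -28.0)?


|3.6-20.1| + |20.1-(-28)| = 16.5 + 48.1 = 64.6

64.6


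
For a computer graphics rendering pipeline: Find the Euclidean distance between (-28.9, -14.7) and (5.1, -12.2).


dx=34, dy=2.5
d^2 = 34^2 + 2.5^2 = 1162.25
d = sqrt(1162.25) = 34.0918

34.0918


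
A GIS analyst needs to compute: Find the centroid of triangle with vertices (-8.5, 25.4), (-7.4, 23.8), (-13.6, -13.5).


Centroid = ((x_A+x_B+x_C)/3, (y_A+y_B+y_C)/3)
= (((-8.5)+(-7.4)+(-13.6))/3, (25.4+23.8+(-13.5))/3)
= (-9.8333, 11.9)

(-9.8333, 11.9)


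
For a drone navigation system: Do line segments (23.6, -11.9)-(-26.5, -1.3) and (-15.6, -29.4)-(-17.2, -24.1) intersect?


Cross products: d1=-235.76, d2=12.81, d3=1292.27, d4=1043.7
d1*d2 < 0 and d3*d4 < 0? no

No, they don't intersect


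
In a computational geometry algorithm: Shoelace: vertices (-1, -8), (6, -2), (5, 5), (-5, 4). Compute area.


Shoelace sum: ((-1)*(-2) - 6*(-8)) + (6*5 - 5*(-2)) + (5*4 - (-5)*5) + ((-5)*(-8) - (-1)*4)
= 179
Area = |179|/2 = 89.5

89.5


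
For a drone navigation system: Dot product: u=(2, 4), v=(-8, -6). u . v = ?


u . v = u_x*v_x + u_y*v_y = 2*(-8) + 4*(-6)
= (-16) + (-24) = -40

-40


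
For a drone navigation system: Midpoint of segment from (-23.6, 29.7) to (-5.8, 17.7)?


M = (((-23.6)+(-5.8))/2, (29.7+17.7)/2)
= (-14.7, 23.7)

(-14.7, 23.7)


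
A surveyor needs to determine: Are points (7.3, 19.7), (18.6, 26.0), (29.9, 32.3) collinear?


Cross product: (18.6-7.3)*(32.3-19.7) - (26-19.7)*(29.9-7.3)
= 0

Yes, collinear


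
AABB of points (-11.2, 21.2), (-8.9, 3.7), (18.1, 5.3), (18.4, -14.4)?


x range: [-11.2, 18.4]
y range: [-14.4, 21.2]
Bounding box: (-11.2,-14.4) to (18.4,21.2)

(-11.2,-14.4) to (18.4,21.2)


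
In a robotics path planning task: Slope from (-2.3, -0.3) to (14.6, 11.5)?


slope = (y2-y1)/(x2-x1) = (11.5-(-0.3))/(14.6-(-2.3)) = 11.8/16.9 = 0.6982

0.6982


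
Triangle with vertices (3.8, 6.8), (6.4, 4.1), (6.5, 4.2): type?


Side lengths squared: AB^2=14.05, BC^2=0.02, CA^2=14.05
Sorted: [0.02, 14.05, 14.05]
By sides: Isosceles, By angles: Acute

Isosceles, Acute


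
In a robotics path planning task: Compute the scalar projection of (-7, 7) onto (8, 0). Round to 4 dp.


u.v = -56, |v| = sqrt(64) = 8
Scalar projection = u.v / |v| = -56 / sqrt(64) = -7

-7


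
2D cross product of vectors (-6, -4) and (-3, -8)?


u x v = u_x*v_y - u_y*v_x = (-6)*(-8) - (-4)*(-3)
= 48 - 12 = 36

36


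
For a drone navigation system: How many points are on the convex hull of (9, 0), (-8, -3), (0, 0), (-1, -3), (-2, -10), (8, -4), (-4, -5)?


Convex hull vertices (CCW): (-8, -3), (-2, -10), (8, -4), (9, 0), (0, 0)
Count = 5

5


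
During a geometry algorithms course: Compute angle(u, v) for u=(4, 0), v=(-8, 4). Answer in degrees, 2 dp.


u.v = -32, |u| = sqrt(16) = 4, |v| = sqrt(80) = 8.9443
cos(theta) = u.v/(|u||v|) = -32/sqrt(1280) = -0.894427
theta = acos(-0.894427) = 153.43 degrees

153.43 degrees


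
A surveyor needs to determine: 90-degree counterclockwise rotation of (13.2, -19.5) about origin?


90° CCW: (x,y) -> (-y, x)
(13.2,-19.5) -> (19.5, 13.2)

(19.5, 13.2)


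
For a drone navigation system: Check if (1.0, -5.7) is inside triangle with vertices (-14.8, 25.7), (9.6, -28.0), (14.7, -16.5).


Cross products: AB x AP = 82.3, BC x BP = 212.63, CA x CP = 259.54
All same sign? yes

Yes, inside


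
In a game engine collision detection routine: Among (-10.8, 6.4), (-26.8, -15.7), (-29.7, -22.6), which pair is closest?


d(P0,P1) = 27.2839, d(P0,P2) = 34.6152, d(P1,P2) = 7.4847
Closest: P1 and P2

Closest pair: (-26.8, -15.7) and (-29.7, -22.6), distance = 7.4847


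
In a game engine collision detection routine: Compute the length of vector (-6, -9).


|u| = sqrt((-6)^2 + (-9)^2) = sqrt(117) = 10.8167

10.8167


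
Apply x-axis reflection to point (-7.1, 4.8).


Reflection over x-axis: (x,y) -> (x,-y)
(-7.1, 4.8) -> (-7.1, -4.8)

(-7.1, -4.8)


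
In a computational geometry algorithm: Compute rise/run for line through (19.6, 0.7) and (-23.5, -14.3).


slope = (y2-y1)/(x2-x1) = ((-14.3)-0.7)/((-23.5)-19.6) = (-15)/(-43.1) = 0.348

0.348


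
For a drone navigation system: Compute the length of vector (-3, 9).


|u| = sqrt((-3)^2 + 9^2) = sqrt(90) = 9.4868

9.4868


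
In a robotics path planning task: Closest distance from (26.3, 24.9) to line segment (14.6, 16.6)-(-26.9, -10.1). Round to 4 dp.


Project P onto AB: t = 0 (clamped to [0,1])
Closest point on segment: (14.6, 16.6)
Distance: 14.345

14.345


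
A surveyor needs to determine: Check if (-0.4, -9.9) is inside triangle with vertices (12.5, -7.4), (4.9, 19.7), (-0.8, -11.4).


Cross products: AB x AP = 368.59, BC x BP = 3.89, CA x CP = 18.35
All same sign? yes

Yes, inside


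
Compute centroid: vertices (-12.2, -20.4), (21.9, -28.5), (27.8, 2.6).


Centroid = ((x_A+x_B+x_C)/3, (y_A+y_B+y_C)/3)
= (((-12.2)+21.9+27.8)/3, ((-20.4)+(-28.5)+2.6)/3)
= (12.5, -15.4333)

(12.5, -15.4333)


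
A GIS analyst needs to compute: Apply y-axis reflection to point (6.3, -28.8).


Reflection over y-axis: (x,y) -> (-x,y)
(6.3, -28.8) -> (-6.3, -28.8)

(-6.3, -28.8)


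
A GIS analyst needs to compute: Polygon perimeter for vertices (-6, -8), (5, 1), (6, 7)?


Sides: (-6, -8)->(5, 1): sqrt(202) = 14.21267, (5, 1)->(6, 7): sqrt(37) = 6.082763, (6, 7)->(-6, -8): sqrt(369) = 19.209373
Sum = 39.504806
Perimeter = 39.5048

39.5048


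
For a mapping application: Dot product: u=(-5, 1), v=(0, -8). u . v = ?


u . v = u_x*v_x + u_y*v_y = (-5)*0 + 1*(-8)
= 0 + (-8) = -8

-8


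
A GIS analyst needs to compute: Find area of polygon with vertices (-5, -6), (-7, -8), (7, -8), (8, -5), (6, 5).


Shoelace sum: ((-5)*(-8) - (-7)*(-6)) + ((-7)*(-8) - 7*(-8)) + (7*(-5) - 8*(-8)) + (8*5 - 6*(-5)) + (6*(-6) - (-5)*5)
= 198
Area = |198|/2 = 99

99


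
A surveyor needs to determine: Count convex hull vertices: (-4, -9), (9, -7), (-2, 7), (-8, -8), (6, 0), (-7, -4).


Convex hull vertices (CCW): (-8, -8), (-4, -9), (9, -7), (6, 0), (-2, 7), (-7, -4)
Count = 6

6


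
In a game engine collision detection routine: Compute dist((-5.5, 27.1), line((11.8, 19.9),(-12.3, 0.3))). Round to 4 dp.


|cross product| = 512.6
|line direction| = sqrt(964.97) = 31.064
Distance = 512.6/sqrt(964.97) = 16.5014

16.5014


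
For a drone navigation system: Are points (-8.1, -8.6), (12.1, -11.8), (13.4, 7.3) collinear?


Cross product: (12.1-(-8.1))*(7.3-(-8.6)) - ((-11.8)-(-8.6))*(13.4-(-8.1))
= 389.98

No, not collinear


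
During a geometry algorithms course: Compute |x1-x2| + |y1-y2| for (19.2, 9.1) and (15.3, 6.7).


|19.2-15.3| + |9.1-6.7| = 3.9 + 2.4 = 6.3

6.3


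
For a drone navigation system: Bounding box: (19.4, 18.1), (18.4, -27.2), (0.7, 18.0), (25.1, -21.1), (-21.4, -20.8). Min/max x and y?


x range: [-21.4, 25.1]
y range: [-27.2, 18.1]
Bounding box: (-21.4,-27.2) to (25.1,18.1)

(-21.4,-27.2) to (25.1,18.1)


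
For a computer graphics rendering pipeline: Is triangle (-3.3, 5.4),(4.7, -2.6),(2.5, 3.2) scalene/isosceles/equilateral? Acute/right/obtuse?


Side lengths squared: AB^2=128, BC^2=38.48, CA^2=38.48
Sorted: [38.48, 38.48, 128]
By sides: Isosceles, By angles: Obtuse

Isosceles, Obtuse


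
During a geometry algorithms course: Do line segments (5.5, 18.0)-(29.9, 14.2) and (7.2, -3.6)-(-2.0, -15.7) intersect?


Cross products: d1=-219.29, d2=110.91, d3=-520.58, d4=-850.78
d1*d2 < 0 and d3*d4 < 0? no

No, they don't intersect


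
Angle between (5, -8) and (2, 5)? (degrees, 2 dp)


u.v = -30, |u| = sqrt(89) = 9.434, |v| = sqrt(29) = 5.3852
cos(theta) = u.v/(|u||v|) = -30/sqrt(2581) = -0.59051
theta = acos(-0.59051) = 126.19 degrees

126.19 degrees


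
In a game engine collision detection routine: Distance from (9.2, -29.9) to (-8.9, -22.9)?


dx=-18.1, dy=7
d^2 = (-18.1)^2 + 7^2 = 376.61
d = sqrt(376.61) = 19.4064

19.4064


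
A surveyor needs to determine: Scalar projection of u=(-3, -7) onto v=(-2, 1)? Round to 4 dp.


u.v = -1, |v| = sqrt(5) = 2.2361
Scalar projection = u.v / |v| = -1 / sqrt(5) = -0.4472

-0.4472


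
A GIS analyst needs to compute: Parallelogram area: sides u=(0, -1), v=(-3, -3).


|u x v| = |0*(-3) - (-1)*(-3)|
= |0 - 3| = 3

3


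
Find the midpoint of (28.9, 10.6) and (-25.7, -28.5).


M = ((28.9+(-25.7))/2, (10.6+(-28.5))/2)
= (1.6, -8.95)

(1.6, -8.95)


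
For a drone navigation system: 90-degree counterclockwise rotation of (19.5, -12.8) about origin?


90° CCW: (x,y) -> (-y, x)
(19.5,-12.8) -> (12.8, 19.5)

(12.8, 19.5)


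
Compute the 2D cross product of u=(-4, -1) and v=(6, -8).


u x v = u_x*v_y - u_y*v_x = (-4)*(-8) - (-1)*6
= 32 - (-6) = 38

38


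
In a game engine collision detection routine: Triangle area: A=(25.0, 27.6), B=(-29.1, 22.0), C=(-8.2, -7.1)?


Area = |x_A(y_B-y_C) + x_B(y_C-y_A) + x_C(y_A-y_B)|/2
= |727.5 + 1009.77 + (-45.92)|/2
= 1691.35/2 = 845.675

845.675


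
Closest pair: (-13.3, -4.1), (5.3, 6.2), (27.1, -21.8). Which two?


d(P0,P1) = 21.2615, d(P0,P2) = 44.1073, d(P1,P2) = 35.4858
Closest: P0 and P1

Closest pair: (-13.3, -4.1) and (5.3, 6.2), distance = 21.2615


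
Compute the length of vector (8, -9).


|u| = sqrt(8^2 + (-9)^2) = sqrt(145) = 12.0416

12.0416


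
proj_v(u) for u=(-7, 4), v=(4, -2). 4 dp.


u.v = -36, |v| = sqrt(20) = 4.4721
Scalar projection = u.v / |v| = -36 / sqrt(20) = -8.0498

-8.0498


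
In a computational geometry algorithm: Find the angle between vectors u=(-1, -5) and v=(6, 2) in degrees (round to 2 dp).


u.v = -16, |u| = sqrt(26) = 5.099, |v| = sqrt(40) = 6.3246
cos(theta) = u.v/(|u||v|) = -16/sqrt(1040) = -0.496139
theta = acos(-0.496139) = 119.74 degrees

119.74 degrees


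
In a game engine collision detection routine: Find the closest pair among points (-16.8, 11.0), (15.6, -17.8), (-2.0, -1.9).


d(P0,P1) = 43.3497, d(P0,P2) = 19.6329, d(P1,P2) = 23.7186
Closest: P0 and P2

Closest pair: (-16.8, 11.0) and (-2.0, -1.9), distance = 19.6329


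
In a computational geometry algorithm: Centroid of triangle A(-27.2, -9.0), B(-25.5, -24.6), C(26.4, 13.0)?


Centroid = ((x_A+x_B+x_C)/3, (y_A+y_B+y_C)/3)
= (((-27.2)+(-25.5)+26.4)/3, ((-9)+(-24.6)+13)/3)
= (-8.7667, -6.8667)

(-8.7667, -6.8667)


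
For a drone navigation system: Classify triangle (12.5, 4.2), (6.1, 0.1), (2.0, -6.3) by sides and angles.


Side lengths squared: AB^2=57.77, BC^2=57.77, CA^2=220.5
Sorted: [57.77, 57.77, 220.5]
By sides: Isosceles, By angles: Obtuse

Isosceles, Obtuse


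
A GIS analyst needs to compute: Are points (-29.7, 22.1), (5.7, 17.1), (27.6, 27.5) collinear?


Cross product: (5.7-(-29.7))*(27.5-22.1) - (17.1-22.1)*(27.6-(-29.7))
= 477.66

No, not collinear


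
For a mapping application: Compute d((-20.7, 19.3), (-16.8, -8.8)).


dx=3.9, dy=-28.1
d^2 = 3.9^2 + (-28.1)^2 = 804.82
d = sqrt(804.82) = 28.3693

28.3693


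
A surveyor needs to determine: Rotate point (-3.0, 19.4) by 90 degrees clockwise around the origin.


90° CW: (x,y) -> (y, -x)
(-3,19.4) -> (19.4, 3)

(19.4, 3)


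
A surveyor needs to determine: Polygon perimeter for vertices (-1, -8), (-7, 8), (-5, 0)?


Sides: (-1, -8)->(-7, 8): sqrt(292) = 17.088007, (-7, 8)->(-5, 0): sqrt(68) = 8.246211, (-5, 0)->(-1, -8): sqrt(80) = 8.944272
Sum = 34.27849
Perimeter = 34.2785

34.2785


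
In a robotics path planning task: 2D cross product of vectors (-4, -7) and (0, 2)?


u x v = u_x*v_y - u_y*v_x = (-4)*2 - (-7)*0
= (-8) - 0 = -8

-8


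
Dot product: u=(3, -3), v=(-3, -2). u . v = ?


u . v = u_x*v_x + u_y*v_y = 3*(-3) + (-3)*(-2)
= (-9) + 6 = -3

-3


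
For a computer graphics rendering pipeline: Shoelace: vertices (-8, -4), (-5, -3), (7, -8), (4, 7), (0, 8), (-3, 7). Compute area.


Shoelace sum: ((-8)*(-3) - (-5)*(-4)) + ((-5)*(-8) - 7*(-3)) + (7*7 - 4*(-8)) + (4*8 - 0*7) + (0*7 - (-3)*8) + ((-3)*(-4) - (-8)*7)
= 270
Area = |270|/2 = 135

135


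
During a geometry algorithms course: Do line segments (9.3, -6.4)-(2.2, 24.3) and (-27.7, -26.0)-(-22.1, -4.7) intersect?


Cross products: d1=-678.34, d2=-355.19, d3=1275.06, d4=951.91
d1*d2 < 0 and d3*d4 < 0? no

No, they don't intersect


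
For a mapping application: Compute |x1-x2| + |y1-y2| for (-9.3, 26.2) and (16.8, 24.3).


|(-9.3)-16.8| + |26.2-24.3| = 26.1 + 1.9 = 28

28


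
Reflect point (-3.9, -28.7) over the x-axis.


Reflection over x-axis: (x,y) -> (x,-y)
(-3.9, -28.7) -> (-3.9, 28.7)

(-3.9, 28.7)


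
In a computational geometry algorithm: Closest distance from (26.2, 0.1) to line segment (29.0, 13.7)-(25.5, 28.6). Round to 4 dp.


Project P onto AB: t = 0 (clamped to [0,1])
Closest point on segment: (29, 13.7)
Distance: 13.8852

13.8852


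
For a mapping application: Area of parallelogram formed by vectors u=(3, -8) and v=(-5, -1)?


|u x v| = |3*(-1) - (-8)*(-5)|
= |(-3) - 40| = 43

43


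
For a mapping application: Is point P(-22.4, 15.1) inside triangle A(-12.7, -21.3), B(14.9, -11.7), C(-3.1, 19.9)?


Cross products: AB x AP = 1097.76, BC x BP = 696.28, CA x CP = -749.08
All same sign? no

No, outside


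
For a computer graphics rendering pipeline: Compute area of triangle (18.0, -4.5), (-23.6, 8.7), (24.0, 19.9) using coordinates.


Area = |x_A(y_B-y_C) + x_B(y_C-y_A) + x_C(y_A-y_B)|/2
= |(-201.6) + (-575.84) + (-316.8)|/2
= 1094.24/2 = 547.12

547.12


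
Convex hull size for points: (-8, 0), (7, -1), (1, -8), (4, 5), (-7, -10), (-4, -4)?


Convex hull vertices (CCW): (-8, 0), (-7, -10), (1, -8), (7, -1), (4, 5)
Count = 5

5


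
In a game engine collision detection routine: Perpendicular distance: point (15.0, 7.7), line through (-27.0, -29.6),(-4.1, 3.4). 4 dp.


|cross product| = 531.83
|line direction| = sqrt(1613.41) = 40.1673
Distance = 531.83/sqrt(1613.41) = 13.2404

13.2404


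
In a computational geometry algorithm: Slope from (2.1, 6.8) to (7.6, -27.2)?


slope = (y2-y1)/(x2-x1) = ((-27.2)-6.8)/(7.6-2.1) = (-34)/5.5 = -6.1818

-6.1818


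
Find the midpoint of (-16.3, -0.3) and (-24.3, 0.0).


M = (((-16.3)+(-24.3))/2, ((-0.3)+0)/2)
= (-20.3, -0.15)

(-20.3, -0.15)


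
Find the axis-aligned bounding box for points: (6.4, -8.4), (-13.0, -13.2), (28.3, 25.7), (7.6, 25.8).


x range: [-13, 28.3]
y range: [-13.2, 25.8]
Bounding box: (-13,-13.2) to (28.3,25.8)

(-13,-13.2) to (28.3,25.8)


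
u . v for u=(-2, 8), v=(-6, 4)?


u . v = u_x*v_x + u_y*v_y = (-2)*(-6) + 8*4
= 12 + 32 = 44

44


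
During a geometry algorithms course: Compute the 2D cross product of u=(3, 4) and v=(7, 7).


u x v = u_x*v_y - u_y*v_x = 3*7 - 4*7
= 21 - 28 = -7

-7


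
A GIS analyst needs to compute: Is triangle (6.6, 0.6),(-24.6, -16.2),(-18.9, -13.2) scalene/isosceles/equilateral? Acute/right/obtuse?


Side lengths squared: AB^2=1255.68, BC^2=41.49, CA^2=840.69
Sorted: [41.49, 840.69, 1255.68]
By sides: Scalene, By angles: Obtuse

Scalene, Obtuse


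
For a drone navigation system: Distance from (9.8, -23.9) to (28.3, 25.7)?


dx=18.5, dy=49.6
d^2 = 18.5^2 + 49.6^2 = 2802.41
d = sqrt(2802.41) = 52.9378

52.9378


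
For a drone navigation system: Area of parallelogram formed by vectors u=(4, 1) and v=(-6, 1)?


|u x v| = |4*1 - 1*(-6)|
= |4 - (-6)| = 10

10
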